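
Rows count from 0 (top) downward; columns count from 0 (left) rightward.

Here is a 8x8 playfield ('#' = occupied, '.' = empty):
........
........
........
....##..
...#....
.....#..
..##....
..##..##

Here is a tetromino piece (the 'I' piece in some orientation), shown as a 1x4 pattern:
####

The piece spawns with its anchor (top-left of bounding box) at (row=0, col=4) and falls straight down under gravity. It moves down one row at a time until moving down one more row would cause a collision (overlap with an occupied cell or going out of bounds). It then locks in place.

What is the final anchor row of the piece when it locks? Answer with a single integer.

Spawn at (row=0, col=4). Try each row:
  row 0: fits
  row 1: fits
  row 2: fits
  row 3: blocked -> lock at row 2

Answer: 2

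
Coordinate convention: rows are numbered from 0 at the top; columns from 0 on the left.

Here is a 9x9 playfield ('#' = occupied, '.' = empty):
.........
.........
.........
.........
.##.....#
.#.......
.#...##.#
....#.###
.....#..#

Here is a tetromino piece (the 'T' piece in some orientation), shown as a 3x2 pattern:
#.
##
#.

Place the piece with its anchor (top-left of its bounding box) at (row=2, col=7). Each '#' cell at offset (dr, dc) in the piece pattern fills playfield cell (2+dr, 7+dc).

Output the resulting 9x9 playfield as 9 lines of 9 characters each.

Answer: .........
.........
.......#.
.......##
.##....##
.#.......
.#...##.#
....#.###
.....#..#

Derivation:
Fill (2+0,7+0) = (2,7)
Fill (2+1,7+0) = (3,7)
Fill (2+1,7+1) = (3,8)
Fill (2+2,7+0) = (4,7)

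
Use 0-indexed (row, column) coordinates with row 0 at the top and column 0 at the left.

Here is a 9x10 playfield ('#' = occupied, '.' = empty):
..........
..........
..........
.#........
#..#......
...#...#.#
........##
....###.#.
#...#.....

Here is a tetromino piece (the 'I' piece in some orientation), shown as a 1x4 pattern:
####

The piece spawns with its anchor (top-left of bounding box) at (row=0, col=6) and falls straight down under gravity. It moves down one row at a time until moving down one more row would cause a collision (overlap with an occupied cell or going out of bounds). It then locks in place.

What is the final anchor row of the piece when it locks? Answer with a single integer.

Spawn at (row=0, col=6). Try each row:
  row 0: fits
  row 1: fits
  row 2: fits
  row 3: fits
  row 4: fits
  row 5: blocked -> lock at row 4

Answer: 4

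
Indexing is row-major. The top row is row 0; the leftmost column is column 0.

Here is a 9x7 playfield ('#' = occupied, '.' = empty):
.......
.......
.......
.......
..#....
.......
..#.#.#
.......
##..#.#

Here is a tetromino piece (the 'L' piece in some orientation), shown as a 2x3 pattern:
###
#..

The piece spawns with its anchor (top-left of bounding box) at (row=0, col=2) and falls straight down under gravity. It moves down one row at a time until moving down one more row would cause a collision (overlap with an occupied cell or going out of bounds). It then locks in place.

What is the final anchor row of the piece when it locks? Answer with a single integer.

Answer: 2

Derivation:
Spawn at (row=0, col=2). Try each row:
  row 0: fits
  row 1: fits
  row 2: fits
  row 3: blocked -> lock at row 2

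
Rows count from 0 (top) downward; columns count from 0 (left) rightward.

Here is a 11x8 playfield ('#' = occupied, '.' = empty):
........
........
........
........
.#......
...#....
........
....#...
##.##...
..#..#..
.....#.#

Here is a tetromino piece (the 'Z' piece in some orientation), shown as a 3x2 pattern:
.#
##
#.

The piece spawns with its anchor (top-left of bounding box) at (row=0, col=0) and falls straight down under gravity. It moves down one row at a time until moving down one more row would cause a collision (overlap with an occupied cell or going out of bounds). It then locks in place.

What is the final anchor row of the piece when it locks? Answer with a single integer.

Spawn at (row=0, col=0). Try each row:
  row 0: fits
  row 1: fits
  row 2: fits
  row 3: blocked -> lock at row 2

Answer: 2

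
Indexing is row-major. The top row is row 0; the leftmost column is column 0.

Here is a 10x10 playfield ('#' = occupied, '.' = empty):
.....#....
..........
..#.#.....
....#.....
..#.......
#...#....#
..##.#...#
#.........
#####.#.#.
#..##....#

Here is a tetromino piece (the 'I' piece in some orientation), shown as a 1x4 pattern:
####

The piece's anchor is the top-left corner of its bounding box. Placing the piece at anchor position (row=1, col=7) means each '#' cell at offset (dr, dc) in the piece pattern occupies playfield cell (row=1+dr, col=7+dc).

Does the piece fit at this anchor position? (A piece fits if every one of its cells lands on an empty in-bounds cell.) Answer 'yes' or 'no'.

Answer: no

Derivation:
Check each piece cell at anchor (1, 7):
  offset (0,0) -> (1,7): empty -> OK
  offset (0,1) -> (1,8): empty -> OK
  offset (0,2) -> (1,9): empty -> OK
  offset (0,3) -> (1,10): out of bounds -> FAIL
All cells valid: no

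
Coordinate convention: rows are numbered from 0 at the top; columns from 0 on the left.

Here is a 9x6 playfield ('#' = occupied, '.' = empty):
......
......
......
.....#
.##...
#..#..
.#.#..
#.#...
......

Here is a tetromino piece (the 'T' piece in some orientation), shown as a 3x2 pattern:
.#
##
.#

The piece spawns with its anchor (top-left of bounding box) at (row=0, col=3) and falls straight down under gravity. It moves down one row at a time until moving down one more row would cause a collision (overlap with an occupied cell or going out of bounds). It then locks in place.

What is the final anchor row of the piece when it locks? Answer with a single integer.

Spawn at (row=0, col=3). Try each row:
  row 0: fits
  row 1: fits
  row 2: fits
  row 3: fits
  row 4: blocked -> lock at row 3

Answer: 3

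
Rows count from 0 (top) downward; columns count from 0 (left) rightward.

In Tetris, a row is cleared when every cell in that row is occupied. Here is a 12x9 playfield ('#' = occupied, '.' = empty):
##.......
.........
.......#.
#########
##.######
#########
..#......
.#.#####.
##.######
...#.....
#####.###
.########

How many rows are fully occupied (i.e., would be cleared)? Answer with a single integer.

Answer: 2

Derivation:
Check each row:
  row 0: 7 empty cells -> not full
  row 1: 9 empty cells -> not full
  row 2: 8 empty cells -> not full
  row 3: 0 empty cells -> FULL (clear)
  row 4: 1 empty cell -> not full
  row 5: 0 empty cells -> FULL (clear)
  row 6: 8 empty cells -> not full
  row 7: 3 empty cells -> not full
  row 8: 1 empty cell -> not full
  row 9: 8 empty cells -> not full
  row 10: 1 empty cell -> not full
  row 11: 1 empty cell -> not full
Total rows cleared: 2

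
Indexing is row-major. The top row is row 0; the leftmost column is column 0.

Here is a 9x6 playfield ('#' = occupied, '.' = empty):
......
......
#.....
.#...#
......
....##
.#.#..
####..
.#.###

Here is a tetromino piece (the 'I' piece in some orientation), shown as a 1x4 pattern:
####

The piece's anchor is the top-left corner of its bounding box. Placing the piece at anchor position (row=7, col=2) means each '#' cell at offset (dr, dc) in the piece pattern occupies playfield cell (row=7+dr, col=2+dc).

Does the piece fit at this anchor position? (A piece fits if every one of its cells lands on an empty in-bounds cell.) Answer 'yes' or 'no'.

Answer: no

Derivation:
Check each piece cell at anchor (7, 2):
  offset (0,0) -> (7,2): occupied ('#') -> FAIL
  offset (0,1) -> (7,3): occupied ('#') -> FAIL
  offset (0,2) -> (7,4): empty -> OK
  offset (0,3) -> (7,5): empty -> OK
All cells valid: no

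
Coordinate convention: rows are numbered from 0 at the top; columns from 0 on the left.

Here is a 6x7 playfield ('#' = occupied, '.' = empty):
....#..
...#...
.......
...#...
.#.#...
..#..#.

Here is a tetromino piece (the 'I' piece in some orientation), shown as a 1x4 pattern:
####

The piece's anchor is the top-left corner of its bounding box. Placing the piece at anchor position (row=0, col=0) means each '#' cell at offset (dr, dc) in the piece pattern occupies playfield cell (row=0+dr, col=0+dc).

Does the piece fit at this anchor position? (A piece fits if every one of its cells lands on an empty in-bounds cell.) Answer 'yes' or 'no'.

Check each piece cell at anchor (0, 0):
  offset (0,0) -> (0,0): empty -> OK
  offset (0,1) -> (0,1): empty -> OK
  offset (0,2) -> (0,2): empty -> OK
  offset (0,3) -> (0,3): empty -> OK
All cells valid: yes

Answer: yes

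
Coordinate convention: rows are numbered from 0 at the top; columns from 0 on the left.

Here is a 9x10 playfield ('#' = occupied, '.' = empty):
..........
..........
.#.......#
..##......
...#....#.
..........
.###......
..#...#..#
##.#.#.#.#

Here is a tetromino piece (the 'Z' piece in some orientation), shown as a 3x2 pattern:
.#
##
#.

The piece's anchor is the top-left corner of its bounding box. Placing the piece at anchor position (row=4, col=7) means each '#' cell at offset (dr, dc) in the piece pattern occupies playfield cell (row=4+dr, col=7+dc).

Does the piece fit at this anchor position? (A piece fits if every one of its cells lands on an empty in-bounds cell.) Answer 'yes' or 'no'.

Check each piece cell at anchor (4, 7):
  offset (0,1) -> (4,8): occupied ('#') -> FAIL
  offset (1,0) -> (5,7): empty -> OK
  offset (1,1) -> (5,8): empty -> OK
  offset (2,0) -> (6,7): empty -> OK
All cells valid: no

Answer: no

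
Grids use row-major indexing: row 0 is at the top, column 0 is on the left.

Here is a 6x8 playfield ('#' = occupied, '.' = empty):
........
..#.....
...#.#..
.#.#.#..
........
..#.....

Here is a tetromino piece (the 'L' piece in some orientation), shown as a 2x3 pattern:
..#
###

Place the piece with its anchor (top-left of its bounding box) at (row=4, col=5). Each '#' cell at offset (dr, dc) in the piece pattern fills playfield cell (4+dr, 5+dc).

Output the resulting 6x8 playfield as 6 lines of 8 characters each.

Fill (4+0,5+2) = (4,7)
Fill (4+1,5+0) = (5,5)
Fill (4+1,5+1) = (5,6)
Fill (4+1,5+2) = (5,7)

Answer: ........
..#.....
...#.#..
.#.#.#..
.......#
..#..###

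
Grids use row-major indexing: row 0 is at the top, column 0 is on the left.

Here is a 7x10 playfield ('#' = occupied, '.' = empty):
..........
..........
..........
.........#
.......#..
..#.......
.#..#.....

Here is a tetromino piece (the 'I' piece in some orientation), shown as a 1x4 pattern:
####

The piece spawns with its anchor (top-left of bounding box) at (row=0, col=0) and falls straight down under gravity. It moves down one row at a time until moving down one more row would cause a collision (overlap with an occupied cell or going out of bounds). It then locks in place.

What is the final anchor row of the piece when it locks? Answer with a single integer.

Answer: 4

Derivation:
Spawn at (row=0, col=0). Try each row:
  row 0: fits
  row 1: fits
  row 2: fits
  row 3: fits
  row 4: fits
  row 5: blocked -> lock at row 4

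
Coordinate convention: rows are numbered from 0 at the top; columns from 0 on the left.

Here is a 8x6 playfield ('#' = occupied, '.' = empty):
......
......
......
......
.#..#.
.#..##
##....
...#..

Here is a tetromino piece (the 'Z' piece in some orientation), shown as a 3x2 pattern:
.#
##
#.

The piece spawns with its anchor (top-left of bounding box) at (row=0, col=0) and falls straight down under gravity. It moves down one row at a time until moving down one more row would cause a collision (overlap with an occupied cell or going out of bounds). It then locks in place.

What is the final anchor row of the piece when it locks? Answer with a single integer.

Spawn at (row=0, col=0). Try each row:
  row 0: fits
  row 1: fits
  row 2: fits
  row 3: blocked -> lock at row 2

Answer: 2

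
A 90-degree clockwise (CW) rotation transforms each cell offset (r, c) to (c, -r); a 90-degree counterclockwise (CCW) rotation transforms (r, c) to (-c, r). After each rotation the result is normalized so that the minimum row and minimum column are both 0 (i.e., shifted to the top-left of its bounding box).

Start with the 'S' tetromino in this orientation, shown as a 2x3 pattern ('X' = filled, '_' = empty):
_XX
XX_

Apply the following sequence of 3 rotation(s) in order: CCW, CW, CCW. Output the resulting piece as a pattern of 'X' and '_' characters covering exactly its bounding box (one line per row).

Start:
_XX
XX_
After rotation 1 (CCW):
X_
XX
_X
After rotation 2 (CW):
_XX
XX_
After rotation 3 (CCW):
X_
XX
_X

Answer: X_
XX
_X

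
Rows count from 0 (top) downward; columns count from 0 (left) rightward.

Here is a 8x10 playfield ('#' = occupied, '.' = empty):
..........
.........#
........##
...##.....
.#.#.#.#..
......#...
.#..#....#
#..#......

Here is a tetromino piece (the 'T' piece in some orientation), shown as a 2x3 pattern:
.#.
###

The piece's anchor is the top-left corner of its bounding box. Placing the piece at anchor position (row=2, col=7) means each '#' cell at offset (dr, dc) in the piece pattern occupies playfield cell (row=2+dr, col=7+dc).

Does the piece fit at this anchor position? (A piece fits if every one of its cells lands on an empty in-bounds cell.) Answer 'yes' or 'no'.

Check each piece cell at anchor (2, 7):
  offset (0,1) -> (2,8): occupied ('#') -> FAIL
  offset (1,0) -> (3,7): empty -> OK
  offset (1,1) -> (3,8): empty -> OK
  offset (1,2) -> (3,9): empty -> OK
All cells valid: no

Answer: no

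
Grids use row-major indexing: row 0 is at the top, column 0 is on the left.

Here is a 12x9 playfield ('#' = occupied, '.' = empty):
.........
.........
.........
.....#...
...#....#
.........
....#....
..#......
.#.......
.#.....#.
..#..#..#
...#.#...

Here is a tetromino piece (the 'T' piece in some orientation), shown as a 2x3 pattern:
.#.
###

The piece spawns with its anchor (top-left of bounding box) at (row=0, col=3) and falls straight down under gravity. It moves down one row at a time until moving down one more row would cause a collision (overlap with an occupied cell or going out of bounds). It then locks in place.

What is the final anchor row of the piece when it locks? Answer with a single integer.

Answer: 1

Derivation:
Spawn at (row=0, col=3). Try each row:
  row 0: fits
  row 1: fits
  row 2: blocked -> lock at row 1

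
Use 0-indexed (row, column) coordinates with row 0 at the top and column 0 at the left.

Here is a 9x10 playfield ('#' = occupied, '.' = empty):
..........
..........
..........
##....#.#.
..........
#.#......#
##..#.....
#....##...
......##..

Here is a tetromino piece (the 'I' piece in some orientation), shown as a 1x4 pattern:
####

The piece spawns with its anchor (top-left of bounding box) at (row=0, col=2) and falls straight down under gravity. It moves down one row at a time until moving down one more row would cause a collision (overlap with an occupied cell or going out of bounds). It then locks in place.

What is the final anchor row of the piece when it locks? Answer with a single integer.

Answer: 4

Derivation:
Spawn at (row=0, col=2). Try each row:
  row 0: fits
  row 1: fits
  row 2: fits
  row 3: fits
  row 4: fits
  row 5: blocked -> lock at row 4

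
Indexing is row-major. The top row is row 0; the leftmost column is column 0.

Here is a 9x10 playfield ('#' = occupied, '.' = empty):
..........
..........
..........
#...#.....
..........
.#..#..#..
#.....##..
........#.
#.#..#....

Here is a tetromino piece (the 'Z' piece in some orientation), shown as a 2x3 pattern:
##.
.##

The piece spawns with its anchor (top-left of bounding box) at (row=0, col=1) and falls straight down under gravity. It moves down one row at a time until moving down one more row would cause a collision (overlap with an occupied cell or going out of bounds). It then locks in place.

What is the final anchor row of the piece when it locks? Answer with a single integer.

Answer: 4

Derivation:
Spawn at (row=0, col=1). Try each row:
  row 0: fits
  row 1: fits
  row 2: fits
  row 3: fits
  row 4: fits
  row 5: blocked -> lock at row 4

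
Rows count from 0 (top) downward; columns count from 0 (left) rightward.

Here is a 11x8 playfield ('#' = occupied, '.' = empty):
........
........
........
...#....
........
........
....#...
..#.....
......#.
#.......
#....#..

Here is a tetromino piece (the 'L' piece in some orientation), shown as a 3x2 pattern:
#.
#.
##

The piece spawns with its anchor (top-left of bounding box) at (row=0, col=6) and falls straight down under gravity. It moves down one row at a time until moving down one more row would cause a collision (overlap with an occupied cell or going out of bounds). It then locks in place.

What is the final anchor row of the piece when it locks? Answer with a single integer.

Spawn at (row=0, col=6). Try each row:
  row 0: fits
  row 1: fits
  row 2: fits
  row 3: fits
  row 4: fits
  row 5: fits
  row 6: blocked -> lock at row 5

Answer: 5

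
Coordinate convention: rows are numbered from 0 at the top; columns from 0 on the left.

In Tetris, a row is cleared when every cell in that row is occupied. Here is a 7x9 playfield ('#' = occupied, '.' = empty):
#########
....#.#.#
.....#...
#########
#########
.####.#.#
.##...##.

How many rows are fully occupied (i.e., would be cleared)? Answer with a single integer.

Check each row:
  row 0: 0 empty cells -> FULL (clear)
  row 1: 6 empty cells -> not full
  row 2: 8 empty cells -> not full
  row 3: 0 empty cells -> FULL (clear)
  row 4: 0 empty cells -> FULL (clear)
  row 5: 3 empty cells -> not full
  row 6: 5 empty cells -> not full
Total rows cleared: 3

Answer: 3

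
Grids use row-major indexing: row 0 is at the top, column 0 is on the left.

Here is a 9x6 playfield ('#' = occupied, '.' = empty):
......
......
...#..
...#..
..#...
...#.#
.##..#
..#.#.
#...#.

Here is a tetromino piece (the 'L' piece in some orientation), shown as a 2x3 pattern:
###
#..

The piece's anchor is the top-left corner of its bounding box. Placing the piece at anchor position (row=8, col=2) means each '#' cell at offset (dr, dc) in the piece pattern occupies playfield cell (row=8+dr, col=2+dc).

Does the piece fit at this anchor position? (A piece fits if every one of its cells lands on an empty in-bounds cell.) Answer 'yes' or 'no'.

Check each piece cell at anchor (8, 2):
  offset (0,0) -> (8,2): empty -> OK
  offset (0,1) -> (8,3): empty -> OK
  offset (0,2) -> (8,4): occupied ('#') -> FAIL
  offset (1,0) -> (9,2): out of bounds -> FAIL
All cells valid: no

Answer: no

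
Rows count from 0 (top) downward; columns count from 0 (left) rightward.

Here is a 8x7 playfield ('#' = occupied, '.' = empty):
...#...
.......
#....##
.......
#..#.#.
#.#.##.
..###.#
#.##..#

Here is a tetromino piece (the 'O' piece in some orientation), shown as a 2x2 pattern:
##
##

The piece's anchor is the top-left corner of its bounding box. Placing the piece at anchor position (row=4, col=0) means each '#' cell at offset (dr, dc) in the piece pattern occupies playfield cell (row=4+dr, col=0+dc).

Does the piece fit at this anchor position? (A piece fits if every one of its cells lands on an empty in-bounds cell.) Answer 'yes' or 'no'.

Answer: no

Derivation:
Check each piece cell at anchor (4, 0):
  offset (0,0) -> (4,0): occupied ('#') -> FAIL
  offset (0,1) -> (4,1): empty -> OK
  offset (1,0) -> (5,0): occupied ('#') -> FAIL
  offset (1,1) -> (5,1): empty -> OK
All cells valid: no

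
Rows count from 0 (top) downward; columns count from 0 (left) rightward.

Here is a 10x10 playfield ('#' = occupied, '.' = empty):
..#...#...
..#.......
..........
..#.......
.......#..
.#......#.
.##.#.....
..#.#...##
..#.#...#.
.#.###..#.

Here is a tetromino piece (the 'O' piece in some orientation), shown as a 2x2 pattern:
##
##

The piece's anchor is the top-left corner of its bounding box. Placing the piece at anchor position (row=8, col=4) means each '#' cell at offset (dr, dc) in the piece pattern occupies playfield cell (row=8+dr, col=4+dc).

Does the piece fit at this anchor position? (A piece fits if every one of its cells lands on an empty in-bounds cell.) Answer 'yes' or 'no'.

Check each piece cell at anchor (8, 4):
  offset (0,0) -> (8,4): occupied ('#') -> FAIL
  offset (0,1) -> (8,5): empty -> OK
  offset (1,0) -> (9,4): occupied ('#') -> FAIL
  offset (1,1) -> (9,5): occupied ('#') -> FAIL
All cells valid: no

Answer: no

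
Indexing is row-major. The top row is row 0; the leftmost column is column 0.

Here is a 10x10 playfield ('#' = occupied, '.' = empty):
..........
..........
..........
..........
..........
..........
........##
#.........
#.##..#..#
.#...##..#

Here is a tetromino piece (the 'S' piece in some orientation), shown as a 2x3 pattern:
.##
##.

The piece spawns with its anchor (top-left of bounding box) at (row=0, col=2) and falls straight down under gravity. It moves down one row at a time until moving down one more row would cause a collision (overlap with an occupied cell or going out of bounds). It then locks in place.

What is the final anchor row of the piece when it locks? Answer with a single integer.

Spawn at (row=0, col=2). Try each row:
  row 0: fits
  row 1: fits
  row 2: fits
  row 3: fits
  row 4: fits
  row 5: fits
  row 6: fits
  row 7: blocked -> lock at row 6

Answer: 6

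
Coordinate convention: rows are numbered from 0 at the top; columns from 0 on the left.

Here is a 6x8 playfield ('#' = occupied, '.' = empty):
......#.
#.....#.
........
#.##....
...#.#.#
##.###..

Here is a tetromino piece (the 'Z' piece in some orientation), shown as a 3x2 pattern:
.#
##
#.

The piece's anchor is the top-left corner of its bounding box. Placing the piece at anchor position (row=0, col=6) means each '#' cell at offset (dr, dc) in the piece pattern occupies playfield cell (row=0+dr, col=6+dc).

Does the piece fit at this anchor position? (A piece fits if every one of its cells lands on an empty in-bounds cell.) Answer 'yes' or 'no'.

Check each piece cell at anchor (0, 6):
  offset (0,1) -> (0,7): empty -> OK
  offset (1,0) -> (1,6): occupied ('#') -> FAIL
  offset (1,1) -> (1,7): empty -> OK
  offset (2,0) -> (2,6): empty -> OK
All cells valid: no

Answer: no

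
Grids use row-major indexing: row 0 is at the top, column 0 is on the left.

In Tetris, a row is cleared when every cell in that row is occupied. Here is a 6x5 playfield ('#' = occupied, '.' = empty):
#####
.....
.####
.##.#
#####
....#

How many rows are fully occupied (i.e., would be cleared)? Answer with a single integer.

Answer: 2

Derivation:
Check each row:
  row 0: 0 empty cells -> FULL (clear)
  row 1: 5 empty cells -> not full
  row 2: 1 empty cell -> not full
  row 3: 2 empty cells -> not full
  row 4: 0 empty cells -> FULL (clear)
  row 5: 4 empty cells -> not full
Total rows cleared: 2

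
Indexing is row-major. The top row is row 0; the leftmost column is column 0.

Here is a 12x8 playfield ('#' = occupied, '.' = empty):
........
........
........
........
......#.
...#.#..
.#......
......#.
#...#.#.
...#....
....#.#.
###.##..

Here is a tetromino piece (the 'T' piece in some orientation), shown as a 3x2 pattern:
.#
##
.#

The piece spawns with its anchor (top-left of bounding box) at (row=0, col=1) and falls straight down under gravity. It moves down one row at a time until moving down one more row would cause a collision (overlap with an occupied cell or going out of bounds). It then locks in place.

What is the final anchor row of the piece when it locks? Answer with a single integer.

Answer: 4

Derivation:
Spawn at (row=0, col=1). Try each row:
  row 0: fits
  row 1: fits
  row 2: fits
  row 3: fits
  row 4: fits
  row 5: blocked -> lock at row 4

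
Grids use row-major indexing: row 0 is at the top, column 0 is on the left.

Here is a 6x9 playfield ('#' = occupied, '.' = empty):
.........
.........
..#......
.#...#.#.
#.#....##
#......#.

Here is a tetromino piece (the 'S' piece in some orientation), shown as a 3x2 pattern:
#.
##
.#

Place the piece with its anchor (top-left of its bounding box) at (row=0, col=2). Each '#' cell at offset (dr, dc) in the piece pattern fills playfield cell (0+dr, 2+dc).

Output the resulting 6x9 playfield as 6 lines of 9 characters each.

Answer: ..#......
..##.....
..##.....
.#...#.#.
#.#....##
#......#.

Derivation:
Fill (0+0,2+0) = (0,2)
Fill (0+1,2+0) = (1,2)
Fill (0+1,2+1) = (1,3)
Fill (0+2,2+1) = (2,3)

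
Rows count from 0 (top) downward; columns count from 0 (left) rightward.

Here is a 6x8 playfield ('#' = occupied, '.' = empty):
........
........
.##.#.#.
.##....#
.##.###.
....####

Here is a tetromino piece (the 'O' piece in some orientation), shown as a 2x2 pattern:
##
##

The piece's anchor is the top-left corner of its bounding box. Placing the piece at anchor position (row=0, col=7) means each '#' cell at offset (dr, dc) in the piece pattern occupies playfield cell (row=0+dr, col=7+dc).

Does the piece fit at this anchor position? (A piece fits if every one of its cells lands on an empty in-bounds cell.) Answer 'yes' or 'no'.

Answer: no

Derivation:
Check each piece cell at anchor (0, 7):
  offset (0,0) -> (0,7): empty -> OK
  offset (0,1) -> (0,8): out of bounds -> FAIL
  offset (1,0) -> (1,7): empty -> OK
  offset (1,1) -> (1,8): out of bounds -> FAIL
All cells valid: no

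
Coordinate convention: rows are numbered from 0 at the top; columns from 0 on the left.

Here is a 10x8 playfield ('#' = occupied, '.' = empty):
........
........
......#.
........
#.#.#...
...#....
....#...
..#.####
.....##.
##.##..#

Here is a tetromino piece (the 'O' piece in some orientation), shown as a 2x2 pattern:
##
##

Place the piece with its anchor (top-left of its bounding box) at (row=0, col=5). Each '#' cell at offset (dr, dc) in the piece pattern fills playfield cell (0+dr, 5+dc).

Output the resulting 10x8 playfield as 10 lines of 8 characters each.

Fill (0+0,5+0) = (0,5)
Fill (0+0,5+1) = (0,6)
Fill (0+1,5+0) = (1,5)
Fill (0+1,5+1) = (1,6)

Answer: .....##.
.....##.
......#.
........
#.#.#...
...#....
....#...
..#.####
.....##.
##.##..#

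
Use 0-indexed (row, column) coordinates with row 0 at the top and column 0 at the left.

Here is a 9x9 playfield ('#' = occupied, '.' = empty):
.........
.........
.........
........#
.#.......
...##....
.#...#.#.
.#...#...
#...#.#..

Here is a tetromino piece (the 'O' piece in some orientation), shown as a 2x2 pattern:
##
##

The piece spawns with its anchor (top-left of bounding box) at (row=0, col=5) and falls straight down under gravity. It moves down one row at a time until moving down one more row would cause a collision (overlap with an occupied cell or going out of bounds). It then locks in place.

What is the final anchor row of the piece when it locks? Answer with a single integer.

Answer: 4

Derivation:
Spawn at (row=0, col=5). Try each row:
  row 0: fits
  row 1: fits
  row 2: fits
  row 3: fits
  row 4: fits
  row 5: blocked -> lock at row 4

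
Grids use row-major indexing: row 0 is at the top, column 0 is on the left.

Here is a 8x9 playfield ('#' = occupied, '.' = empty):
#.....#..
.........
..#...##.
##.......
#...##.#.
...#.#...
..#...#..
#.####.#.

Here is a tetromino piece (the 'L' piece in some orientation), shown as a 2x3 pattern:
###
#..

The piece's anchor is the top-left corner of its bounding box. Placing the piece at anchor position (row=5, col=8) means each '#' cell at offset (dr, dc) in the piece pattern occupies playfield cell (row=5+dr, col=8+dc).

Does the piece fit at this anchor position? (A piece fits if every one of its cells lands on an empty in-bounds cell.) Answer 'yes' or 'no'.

Check each piece cell at anchor (5, 8):
  offset (0,0) -> (5,8): empty -> OK
  offset (0,1) -> (5,9): out of bounds -> FAIL
  offset (0,2) -> (5,10): out of bounds -> FAIL
  offset (1,0) -> (6,8): empty -> OK
All cells valid: no

Answer: no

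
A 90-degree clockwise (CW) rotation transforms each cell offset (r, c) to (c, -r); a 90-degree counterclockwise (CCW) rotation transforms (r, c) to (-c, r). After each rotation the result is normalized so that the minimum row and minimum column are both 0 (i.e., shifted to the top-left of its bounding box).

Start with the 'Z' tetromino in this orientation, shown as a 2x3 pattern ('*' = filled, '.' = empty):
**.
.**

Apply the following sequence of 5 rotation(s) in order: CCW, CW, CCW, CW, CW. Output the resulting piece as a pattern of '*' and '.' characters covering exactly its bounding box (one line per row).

Start:
**.
.**
After rotation 1 (CCW):
.*
**
*.
After rotation 2 (CW):
**.
.**
After rotation 3 (CCW):
.*
**
*.
After rotation 4 (CW):
**.
.**
After rotation 5 (CW):
.*
**
*.

Answer: .*
**
*.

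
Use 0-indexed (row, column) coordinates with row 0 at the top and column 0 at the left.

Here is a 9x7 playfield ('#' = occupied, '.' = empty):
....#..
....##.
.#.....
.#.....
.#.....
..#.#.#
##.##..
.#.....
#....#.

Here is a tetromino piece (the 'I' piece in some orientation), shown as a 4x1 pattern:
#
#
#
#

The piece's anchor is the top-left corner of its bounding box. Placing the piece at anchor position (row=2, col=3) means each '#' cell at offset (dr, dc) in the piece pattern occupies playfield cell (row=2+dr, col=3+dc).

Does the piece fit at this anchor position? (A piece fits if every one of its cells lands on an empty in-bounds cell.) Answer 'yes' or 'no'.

Check each piece cell at anchor (2, 3):
  offset (0,0) -> (2,3): empty -> OK
  offset (1,0) -> (3,3): empty -> OK
  offset (2,0) -> (4,3): empty -> OK
  offset (3,0) -> (5,3): empty -> OK
All cells valid: yes

Answer: yes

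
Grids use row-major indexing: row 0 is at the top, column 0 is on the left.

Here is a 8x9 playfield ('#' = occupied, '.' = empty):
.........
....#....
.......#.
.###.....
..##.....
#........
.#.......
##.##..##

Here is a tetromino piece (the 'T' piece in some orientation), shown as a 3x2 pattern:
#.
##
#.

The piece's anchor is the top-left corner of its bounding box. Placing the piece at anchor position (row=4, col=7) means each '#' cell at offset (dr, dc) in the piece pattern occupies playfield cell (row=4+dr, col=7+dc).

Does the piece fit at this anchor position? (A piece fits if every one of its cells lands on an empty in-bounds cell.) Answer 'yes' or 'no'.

Check each piece cell at anchor (4, 7):
  offset (0,0) -> (4,7): empty -> OK
  offset (1,0) -> (5,7): empty -> OK
  offset (1,1) -> (5,8): empty -> OK
  offset (2,0) -> (6,7): empty -> OK
All cells valid: yes

Answer: yes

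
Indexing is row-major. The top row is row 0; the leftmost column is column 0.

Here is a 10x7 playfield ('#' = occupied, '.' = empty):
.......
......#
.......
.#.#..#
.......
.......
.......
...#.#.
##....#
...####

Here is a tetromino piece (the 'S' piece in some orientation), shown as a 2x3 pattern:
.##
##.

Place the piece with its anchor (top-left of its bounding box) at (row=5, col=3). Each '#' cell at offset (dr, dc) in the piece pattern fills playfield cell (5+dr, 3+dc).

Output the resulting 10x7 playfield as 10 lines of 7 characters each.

Answer: .......
......#
.......
.#.#..#
.......
....##.
...##..
...#.#.
##....#
...####

Derivation:
Fill (5+0,3+1) = (5,4)
Fill (5+0,3+2) = (5,5)
Fill (5+1,3+0) = (6,3)
Fill (5+1,3+1) = (6,4)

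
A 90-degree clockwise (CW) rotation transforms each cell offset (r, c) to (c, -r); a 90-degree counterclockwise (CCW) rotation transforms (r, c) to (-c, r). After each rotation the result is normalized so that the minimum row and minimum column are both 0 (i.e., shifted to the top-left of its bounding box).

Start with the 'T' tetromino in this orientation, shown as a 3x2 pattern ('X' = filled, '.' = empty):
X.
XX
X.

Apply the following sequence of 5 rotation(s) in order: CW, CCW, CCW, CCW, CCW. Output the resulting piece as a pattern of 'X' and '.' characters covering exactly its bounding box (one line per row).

Start:
X.
XX
X.
After rotation 1 (CW):
XXX
.X.
After rotation 2 (CCW):
X.
XX
X.
After rotation 3 (CCW):
.X.
XXX
After rotation 4 (CCW):
.X
XX
.X
After rotation 5 (CCW):
XXX
.X.

Answer: XXX
.X.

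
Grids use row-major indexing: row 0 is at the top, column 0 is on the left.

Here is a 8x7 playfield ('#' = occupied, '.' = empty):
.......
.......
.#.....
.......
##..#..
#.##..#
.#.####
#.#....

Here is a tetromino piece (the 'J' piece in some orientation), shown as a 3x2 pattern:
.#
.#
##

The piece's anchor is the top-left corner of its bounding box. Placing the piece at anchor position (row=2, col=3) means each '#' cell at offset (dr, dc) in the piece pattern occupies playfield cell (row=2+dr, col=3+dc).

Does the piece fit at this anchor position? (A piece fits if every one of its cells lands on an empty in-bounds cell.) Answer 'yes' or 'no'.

Check each piece cell at anchor (2, 3):
  offset (0,1) -> (2,4): empty -> OK
  offset (1,1) -> (3,4): empty -> OK
  offset (2,0) -> (4,3): empty -> OK
  offset (2,1) -> (4,4): occupied ('#') -> FAIL
All cells valid: no

Answer: no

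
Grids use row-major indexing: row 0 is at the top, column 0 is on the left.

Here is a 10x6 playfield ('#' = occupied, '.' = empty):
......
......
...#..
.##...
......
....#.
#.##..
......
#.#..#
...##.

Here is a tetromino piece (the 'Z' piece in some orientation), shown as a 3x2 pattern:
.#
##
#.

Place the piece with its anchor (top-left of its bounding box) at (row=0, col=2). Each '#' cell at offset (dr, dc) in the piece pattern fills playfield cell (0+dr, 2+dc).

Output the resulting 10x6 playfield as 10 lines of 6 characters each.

Fill (0+0,2+1) = (0,3)
Fill (0+1,2+0) = (1,2)
Fill (0+1,2+1) = (1,3)
Fill (0+2,2+0) = (2,2)

Answer: ...#..
..##..
..##..
.##...
......
....#.
#.##..
......
#.#..#
...##.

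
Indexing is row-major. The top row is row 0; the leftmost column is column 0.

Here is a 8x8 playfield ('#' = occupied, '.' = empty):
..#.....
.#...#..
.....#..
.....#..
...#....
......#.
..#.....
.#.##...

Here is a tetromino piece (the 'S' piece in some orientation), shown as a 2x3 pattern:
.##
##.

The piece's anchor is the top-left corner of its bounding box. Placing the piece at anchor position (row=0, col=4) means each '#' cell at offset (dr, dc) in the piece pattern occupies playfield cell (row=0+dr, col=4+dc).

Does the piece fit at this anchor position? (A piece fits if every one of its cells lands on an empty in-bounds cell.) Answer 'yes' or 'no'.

Answer: no

Derivation:
Check each piece cell at anchor (0, 4):
  offset (0,1) -> (0,5): empty -> OK
  offset (0,2) -> (0,6): empty -> OK
  offset (1,0) -> (1,4): empty -> OK
  offset (1,1) -> (1,5): occupied ('#') -> FAIL
All cells valid: no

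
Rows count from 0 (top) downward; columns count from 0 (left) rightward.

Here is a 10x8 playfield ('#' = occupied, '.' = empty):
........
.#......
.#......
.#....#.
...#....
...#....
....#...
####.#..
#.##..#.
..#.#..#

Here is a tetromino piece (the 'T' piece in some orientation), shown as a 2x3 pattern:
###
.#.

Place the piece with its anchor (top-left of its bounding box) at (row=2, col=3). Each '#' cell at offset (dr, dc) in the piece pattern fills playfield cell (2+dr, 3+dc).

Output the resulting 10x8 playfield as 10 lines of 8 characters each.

Fill (2+0,3+0) = (2,3)
Fill (2+0,3+1) = (2,4)
Fill (2+0,3+2) = (2,5)
Fill (2+1,3+1) = (3,4)

Answer: ........
.#......
.#.###..
.#..#.#.
...#....
...#....
....#...
####.#..
#.##..#.
..#.#..#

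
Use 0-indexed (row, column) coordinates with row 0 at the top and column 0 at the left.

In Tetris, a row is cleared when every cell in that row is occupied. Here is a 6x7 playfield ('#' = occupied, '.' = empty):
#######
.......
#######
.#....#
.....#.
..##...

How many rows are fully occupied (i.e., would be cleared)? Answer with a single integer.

Answer: 2

Derivation:
Check each row:
  row 0: 0 empty cells -> FULL (clear)
  row 1: 7 empty cells -> not full
  row 2: 0 empty cells -> FULL (clear)
  row 3: 5 empty cells -> not full
  row 4: 6 empty cells -> not full
  row 5: 5 empty cells -> not full
Total rows cleared: 2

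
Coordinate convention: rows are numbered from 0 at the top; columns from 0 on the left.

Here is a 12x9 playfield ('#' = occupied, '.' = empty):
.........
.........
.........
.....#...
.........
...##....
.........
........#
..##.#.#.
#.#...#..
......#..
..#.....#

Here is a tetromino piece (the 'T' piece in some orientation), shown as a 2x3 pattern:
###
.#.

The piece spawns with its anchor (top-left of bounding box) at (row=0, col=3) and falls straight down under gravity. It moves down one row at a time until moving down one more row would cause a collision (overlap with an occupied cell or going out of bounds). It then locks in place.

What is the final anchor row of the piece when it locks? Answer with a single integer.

Answer: 2

Derivation:
Spawn at (row=0, col=3). Try each row:
  row 0: fits
  row 1: fits
  row 2: fits
  row 3: blocked -> lock at row 2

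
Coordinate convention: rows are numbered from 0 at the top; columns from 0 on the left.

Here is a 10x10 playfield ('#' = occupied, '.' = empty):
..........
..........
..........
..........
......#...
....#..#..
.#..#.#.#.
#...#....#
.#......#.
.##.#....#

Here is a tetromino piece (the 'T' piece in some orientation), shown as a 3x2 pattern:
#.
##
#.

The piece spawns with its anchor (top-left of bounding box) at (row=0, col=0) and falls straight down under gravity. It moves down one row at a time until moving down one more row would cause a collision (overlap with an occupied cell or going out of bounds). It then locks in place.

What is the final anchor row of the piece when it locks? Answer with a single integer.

Spawn at (row=0, col=0). Try each row:
  row 0: fits
  row 1: fits
  row 2: fits
  row 3: fits
  row 4: fits
  row 5: blocked -> lock at row 4

Answer: 4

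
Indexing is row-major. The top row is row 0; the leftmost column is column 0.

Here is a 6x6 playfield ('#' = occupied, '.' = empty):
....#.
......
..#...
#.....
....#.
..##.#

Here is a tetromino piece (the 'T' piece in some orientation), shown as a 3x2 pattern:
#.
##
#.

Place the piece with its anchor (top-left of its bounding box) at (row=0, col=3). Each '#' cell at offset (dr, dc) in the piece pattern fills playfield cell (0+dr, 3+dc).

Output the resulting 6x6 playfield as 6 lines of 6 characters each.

Answer: ...##.
...##.
..##..
#.....
....#.
..##.#

Derivation:
Fill (0+0,3+0) = (0,3)
Fill (0+1,3+0) = (1,3)
Fill (0+1,3+1) = (1,4)
Fill (0+2,3+0) = (2,3)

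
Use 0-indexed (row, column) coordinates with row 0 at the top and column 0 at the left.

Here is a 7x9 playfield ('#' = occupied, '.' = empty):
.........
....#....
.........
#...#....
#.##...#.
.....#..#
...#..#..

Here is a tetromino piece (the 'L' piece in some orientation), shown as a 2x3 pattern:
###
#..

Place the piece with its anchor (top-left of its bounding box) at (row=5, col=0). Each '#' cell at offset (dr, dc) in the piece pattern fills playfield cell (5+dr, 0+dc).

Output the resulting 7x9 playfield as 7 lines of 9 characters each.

Fill (5+0,0+0) = (5,0)
Fill (5+0,0+1) = (5,1)
Fill (5+0,0+2) = (5,2)
Fill (5+1,0+0) = (6,0)

Answer: .........
....#....
.........
#...#....
#.##...#.
###..#..#
#..#..#..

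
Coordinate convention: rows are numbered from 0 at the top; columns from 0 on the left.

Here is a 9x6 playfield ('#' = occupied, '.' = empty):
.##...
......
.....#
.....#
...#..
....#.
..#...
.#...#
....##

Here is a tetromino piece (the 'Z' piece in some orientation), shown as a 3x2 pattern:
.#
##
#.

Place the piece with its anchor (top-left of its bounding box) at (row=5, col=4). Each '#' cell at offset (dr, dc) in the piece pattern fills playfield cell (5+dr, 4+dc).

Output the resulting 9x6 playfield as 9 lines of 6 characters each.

Answer: .##...
......
.....#
.....#
...#..
....##
..#.##
.#..##
....##

Derivation:
Fill (5+0,4+1) = (5,5)
Fill (5+1,4+0) = (6,4)
Fill (5+1,4+1) = (6,5)
Fill (5+2,4+0) = (7,4)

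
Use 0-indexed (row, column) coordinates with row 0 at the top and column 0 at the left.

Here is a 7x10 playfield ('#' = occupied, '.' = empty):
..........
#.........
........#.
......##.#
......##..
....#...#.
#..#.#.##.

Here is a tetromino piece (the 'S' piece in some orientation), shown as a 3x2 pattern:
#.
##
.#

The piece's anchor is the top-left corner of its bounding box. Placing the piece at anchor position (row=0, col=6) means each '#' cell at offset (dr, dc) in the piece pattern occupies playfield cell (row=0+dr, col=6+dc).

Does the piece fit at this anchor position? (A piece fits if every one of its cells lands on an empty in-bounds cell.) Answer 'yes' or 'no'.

Check each piece cell at anchor (0, 6):
  offset (0,0) -> (0,6): empty -> OK
  offset (1,0) -> (1,6): empty -> OK
  offset (1,1) -> (1,7): empty -> OK
  offset (2,1) -> (2,7): empty -> OK
All cells valid: yes

Answer: yes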